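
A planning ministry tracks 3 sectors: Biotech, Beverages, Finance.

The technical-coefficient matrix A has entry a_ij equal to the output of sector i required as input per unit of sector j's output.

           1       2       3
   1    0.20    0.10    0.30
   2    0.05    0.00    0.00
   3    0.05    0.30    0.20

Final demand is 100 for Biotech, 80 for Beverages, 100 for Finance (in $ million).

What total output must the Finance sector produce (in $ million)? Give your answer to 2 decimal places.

x_3 = 171.29

I − A =
  [   0.80    -0.10    -0.30]
  [  -0.05     1.00     0.00]
  [  -0.05    -0.30     0.80]
Cofactors of I−A, C_ij = (−1)^(i+j)·(minor ij) (rows/columns in the sector order above):
  C_11 = (1.00)(0.80) − (0.00)(-0.30) = 0.8000
  C_12 = −[(-0.05)(0.80) − (0.00)(-0.05)] = 0.0400
  C_13 = (-0.05)(-0.30) − (1.00)(-0.05) = 0.0650
  C_21 = −[(-0.10)(0.80) − (-0.30)(-0.30)] = 0.1700
  C_22 = (0.80)(0.80) − (-0.30)(-0.05) = 0.6250
  C_23 = −[(0.80)(-0.30) − (-0.10)(-0.05)] = 0.2450
  C_31 = (-0.10)(0.00) − (-0.30)(1.00) = 0.3000
  C_32 = −[(0.80)(0.00) − (-0.30)(-0.05)] = 0.0150
  C_33 = (0.80)(1.00) − (-0.10)(-0.05) = 0.7950
det(I−A) = Σ_j (I−A)_1j·C_1j = (0.80)(0.8000) + (-0.10)(0.0400) + (-0.30)(0.0650) = 0.6165
adj(I−A) = Cᵀ =
  [ 0.8000   0.1700   0.3000]
  [ 0.0400   0.6250   0.0150]
  [ 0.0650   0.2450   0.7950]
(I − A)⁻¹ = adj(I−A) / det(I−A) ≈
  [   1.2976     0.2758     0.4866]
  [   0.0649     1.0138     0.0243]
  [   0.1054     0.3974     1.2895]
x = (I − A)⁻¹ d = adj(I−A)·d / det(I−A), with det(I−A) = 0.6165:
  x_1 = (0.8000·100 + 0.1700·80 + 0.3000·100) / 0.6165 = 123.60 / 0.6165 ≈ 200.49
  x_2 = (0.0400·100 + 0.6250·80 + 0.0150·100) / 0.6165 = 55.50 / 0.6165 ≈ 90.02
  x_3 = (0.0650·100 + 0.2450·80 + 0.7950·100) / 0.6165 = 105.60 / 0.6165 ≈ 171.29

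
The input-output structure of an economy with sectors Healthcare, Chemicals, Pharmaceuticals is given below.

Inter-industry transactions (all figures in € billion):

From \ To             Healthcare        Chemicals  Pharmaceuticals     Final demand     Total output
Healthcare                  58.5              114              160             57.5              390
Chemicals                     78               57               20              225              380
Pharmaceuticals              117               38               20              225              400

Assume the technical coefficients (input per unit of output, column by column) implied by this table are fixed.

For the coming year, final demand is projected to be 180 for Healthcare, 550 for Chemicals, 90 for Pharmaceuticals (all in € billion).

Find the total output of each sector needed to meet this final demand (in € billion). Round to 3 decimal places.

x_H = 695.520, x_C = 834.370, x_P = 402.203

Technical coefficients a_ij = z_ij / X_j:
  a_HH = 58.5/390 = 0.15, a_CH = 78/390 = 0.20, a_PH = 117/390 = 0.30
  a_HC = 114/380 = 0.30, a_CC = 57/380 = 0.15, a_PC = 38/380 = 0.10
  a_HP = 160/400 = 0.40, a_CP = 20/400 = 0.05, a_PP = 20/400 = 0.05
I − A =
  [   0.85    -0.30    -0.40]
  [  -0.20     0.85    -0.05]
  [  -0.30    -0.10     0.95]
Cofactors of I−A, C_ij = (−1)^(i+j)·(minor ij) (rows/columns in the sector order above):
  C_11 = (0.85)(0.95) − (-0.05)(-0.10) = 0.8025
  C_12 = −[(-0.20)(0.95) − (-0.05)(-0.30)] = 0.2050
  C_13 = (-0.20)(-0.10) − (0.85)(-0.30) = 0.2750
  C_21 = −[(-0.30)(0.95) − (-0.40)(-0.10)] = 0.3250
  C_22 = (0.85)(0.95) − (-0.40)(-0.30) = 0.6875
  C_23 = −[(0.85)(-0.10) − (-0.30)(-0.30)] = 0.1750
  C_31 = (-0.30)(-0.05) − (-0.40)(0.85) = 0.3550
  C_32 = −[(0.85)(-0.05) − (-0.40)(-0.20)] = 0.1225
  C_33 = (0.85)(0.85) − (-0.30)(-0.20) = 0.6625
det(I−A) = Σ_j (I−A)_1j·C_1j = (0.85)(0.8025) + (-0.30)(0.2050) + (-0.40)(0.2750) = 0.510625
adj(I−A) = Cᵀ =
  [ 0.8025   0.3250   0.3550]
  [ 0.2050   0.6875   0.1225]
  [ 0.2750   0.1750   0.6625]
(I − A)⁻¹ = adj(I−A) / det(I−A) ≈
  [   1.5716     0.6365     0.6952]
  [   0.4015     1.3464     0.2399]
  [   0.5386     0.3427     1.2974]
x = (I − A)⁻¹ d = adj(I−A)·d / det(I−A), with det(I−A) = 0.510625:
  x_H = (0.8025·180 + 0.3250·550 + 0.3550·90) / 0.510625 = 355.15 / 0.510625 ≈ 695.520
  x_C = (0.2050·180 + 0.6875·550 + 0.1225·90) / 0.510625 = 426.05 / 0.510625 ≈ 834.370
  x_P = (0.2750·180 + 0.1750·550 + 0.6625·90) / 0.510625 = 205.375 / 0.510625 ≈ 402.203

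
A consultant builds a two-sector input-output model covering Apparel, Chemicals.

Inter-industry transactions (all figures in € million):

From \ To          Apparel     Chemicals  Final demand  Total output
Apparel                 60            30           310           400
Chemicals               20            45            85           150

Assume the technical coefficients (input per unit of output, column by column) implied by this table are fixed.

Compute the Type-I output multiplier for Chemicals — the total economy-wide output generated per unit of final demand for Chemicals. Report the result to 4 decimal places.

m_C = 1.7949

Technical coefficients a_ij = z_ij / X_j:
  a_AA = 60/400 = 0.15, a_CA = 20/400 = 0.05
  a_AC = 30/150 = 0.20, a_CC = 45/150 = 0.30
I − A =
  [   0.85    -0.20]
  [  -0.05     0.70]
det(I−A) = (0.85)(0.70) − (-0.20)(-0.05) = 0.5850
adj(I−A) = [[0.70, 0.20], [0.05, 0.85]]
(I − A)⁻¹ = adj(I−A) / det(I−A) ≈
  [   1.19658     0.34188]
  [   0.08547     1.45299]
The output multiplier for sector j is the column-j sum of the Leontief inverse (I − A)⁻¹ = adj(I−A) / det(I−A).
Column C of adj(I−A): (0.20, 0.85); det(I−A) = 0.5850.
m_C = (0.20 + 0.85) / 0.5850 = 1.05 / 0.5850 ≈ 1.7949.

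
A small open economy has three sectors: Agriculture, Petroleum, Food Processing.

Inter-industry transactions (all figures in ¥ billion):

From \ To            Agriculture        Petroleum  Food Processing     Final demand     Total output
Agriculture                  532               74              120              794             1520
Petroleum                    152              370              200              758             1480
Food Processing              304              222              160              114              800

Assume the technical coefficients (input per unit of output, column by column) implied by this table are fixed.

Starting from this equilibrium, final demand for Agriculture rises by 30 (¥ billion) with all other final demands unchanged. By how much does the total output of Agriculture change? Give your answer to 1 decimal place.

Technical coefficients a_ij = z_ij / X_j:
  a_11 = 532/1520 = 0.35, a_21 = 152/1520 = 0.10, a_31 = 304/1520 = 0.20
  a_12 = 74/1480 = 0.05, a_22 = 370/1480 = 0.25, a_32 = 222/1480 = 0.15
  a_13 = 120/800 = 0.15, a_23 = 200/800 = 0.25, a_33 = 160/800 = 0.20
I − A =
  [   0.65    -0.05    -0.15]
  [  -0.10     0.75    -0.25]
  [  -0.20    -0.15     0.80]
Cofactors of I−A, C_ij = (−1)^(i+j)·(minor ij) (rows/columns in the sector order above):
  C_11 = (0.75)(0.80) − (-0.25)(-0.15) = 0.5625
  C_12 = −[(-0.10)(0.80) − (-0.25)(-0.20)] = 0.1300
  C_13 = (-0.10)(-0.15) − (0.75)(-0.20) = 0.1650
  C_21 = −[(-0.05)(0.80) − (-0.15)(-0.15)] = 0.0625
  C_22 = (0.65)(0.80) − (-0.15)(-0.20) = 0.4900
  C_23 = −[(0.65)(-0.15) − (-0.05)(-0.20)] = 0.1075
  C_31 = (-0.05)(-0.25) − (-0.15)(0.75) = 0.1250
  C_32 = −[(0.65)(-0.25) − (-0.15)(-0.10)] = 0.1775
  C_33 = (0.65)(0.75) − (-0.05)(-0.10) = 0.4825
det(I−A) = Σ_j (I−A)_1j·C_1j = (0.65)(0.5625) + (-0.05)(0.1300) + (-0.15)(0.1650) = 0.334375
adj(I−A) = Cᵀ =
  [ 0.5625   0.0625   0.1250]
  [ 0.1300   0.4900   0.1775]
  [ 0.1650   0.1075   0.4825]
(I − A)⁻¹ = adj(I−A) / det(I−A) ≈
  [   1.6822     0.1869     0.3738]
  [   0.3888     1.4654     0.5308]
  [   0.4935     0.3215     1.4430]
Δx = (I − A)⁻¹ Δd with Δd having +30 in the Agriculture component and 0 elsewhere.
So Δx_1 = L_11 · (+30), where L_11 = adj(I−A)_11 / det(I−A) = 0.5625 / 0.334375.
Δx_1 = 0.5625 × (+30) / 0.334375 = 16.875 / 0.334375 ≈ 50.5.

Δx_1 = 50.5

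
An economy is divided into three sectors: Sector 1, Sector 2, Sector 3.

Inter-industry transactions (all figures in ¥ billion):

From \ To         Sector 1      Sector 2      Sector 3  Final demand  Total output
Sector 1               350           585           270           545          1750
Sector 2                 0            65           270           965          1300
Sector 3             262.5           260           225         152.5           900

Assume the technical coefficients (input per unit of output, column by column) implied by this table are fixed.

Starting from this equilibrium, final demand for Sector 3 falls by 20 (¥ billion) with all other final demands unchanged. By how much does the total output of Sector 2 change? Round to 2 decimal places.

Δx_2 = -10.46

Technical coefficients a_ij = z_ij / X_j:
  a_11 = 350/1750 = 0.20, a_21 = 0/1750 = 0.00, a_31 = 262.5/1750 = 0.15
  a_12 = 585/1300 = 0.45, a_22 = 65/1300 = 0.05, a_32 = 260/1300 = 0.20
  a_13 = 270/900 = 0.30, a_23 = 270/900 = 0.30, a_33 = 225/900 = 0.25
I − A =
  [   0.80    -0.45    -0.30]
  [   0.00     0.95    -0.30]
  [  -0.15    -0.20     0.75]
Cofactors of I−A, C_ij = (−1)^(i+j)·(minor ij) (rows/columns in the sector order above):
  C_11 = (0.95)(0.75) − (-0.30)(-0.20) = 0.6525
  C_12 = −[(0.00)(0.75) − (-0.30)(-0.15)] = 0.0450
  C_13 = (0.00)(-0.20) − (0.95)(-0.15) = 0.1425
  C_21 = −[(-0.45)(0.75) − (-0.30)(-0.20)] = 0.3975
  C_22 = (0.80)(0.75) − (-0.30)(-0.15) = 0.5550
  C_23 = −[(0.80)(-0.20) − (-0.45)(-0.15)] = 0.2275
  C_31 = (-0.45)(-0.30) − (-0.30)(0.95) = 0.4200
  C_32 = −[(0.80)(-0.30) − (-0.30)(0.00)] = 0.2400
  C_33 = (0.80)(0.95) − (-0.45)(0.00) = 0.7600
det(I−A) = Σ_j (I−A)_1j·C_1j = (0.80)(0.6525) + (-0.45)(0.0450) + (-0.30)(0.1425) = 0.4590
adj(I−A) = Cᵀ =
  [ 0.6525   0.3975   0.4200]
  [ 0.0450   0.5550   0.2400]
  [ 0.1425   0.2275   0.7600]
(I − A)⁻¹ = adj(I−A) / det(I−A) ≈
  [   1.4216     0.8660     0.9150]
  [   0.0980     1.2092     0.5229]
  [   0.3105     0.4956     1.6558]
Δx = (I − A)⁻¹ Δd with Δd having -20 in the Sector 3 component and 0 elsewhere.
So Δx_2 = L_23 · (-20), where L_23 = adj(I−A)_23 / det(I−A) = 0.2400 / 0.4590.
Δx_2 = 0.2400 × (-20) / 0.4590 = -4.80 / 0.4590 ≈ -10.46.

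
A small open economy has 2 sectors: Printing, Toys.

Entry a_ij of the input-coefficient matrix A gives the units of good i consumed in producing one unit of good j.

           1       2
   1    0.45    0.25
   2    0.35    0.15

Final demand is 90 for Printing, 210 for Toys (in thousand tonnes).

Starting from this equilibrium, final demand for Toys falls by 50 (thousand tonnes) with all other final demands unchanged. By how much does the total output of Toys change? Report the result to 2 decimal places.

I − A =
  [   0.55    -0.25]
  [  -0.35     0.85]
det(I−A) = (0.55)(0.85) − (-0.25)(-0.35) = 0.3800
adj(I−A) = [[0.85, 0.25], [0.35, 0.55]]
(I − A)⁻¹ = adj(I−A) / det(I−A) ≈
  [   2.2368     0.6579]
  [   0.9211     1.4474]
Δx = (I − A)⁻¹ Δd with Δd having -50 in the Toys component and 0 elsewhere.
So Δx_2 = L_22 · (-50), where L_22 = adj(I−A)_22 / det(I−A) = 0.55 / 0.3800.
Δx_2 = 0.55 × (-50) / 0.3800 = -27.50 / 0.3800 ≈ -72.37.

Δx_2 = -72.37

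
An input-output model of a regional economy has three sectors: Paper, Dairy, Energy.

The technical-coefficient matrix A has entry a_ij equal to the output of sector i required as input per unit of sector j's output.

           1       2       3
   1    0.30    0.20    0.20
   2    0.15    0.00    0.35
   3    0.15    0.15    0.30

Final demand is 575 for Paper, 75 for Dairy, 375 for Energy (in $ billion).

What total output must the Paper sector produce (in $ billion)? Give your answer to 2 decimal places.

I − A =
  [   0.70    -0.20    -0.20]
  [  -0.15     1.00    -0.35]
  [  -0.15    -0.15     0.70]
Cofactors of I−A, C_ij = (−1)^(i+j)·(minor ij) (rows/columns in the sector order above):
  C_11 = (1.00)(0.70) − (-0.35)(-0.15) = 0.6475
  C_12 = −[(-0.15)(0.70) − (-0.35)(-0.15)] = 0.1575
  C_13 = (-0.15)(-0.15) − (1.00)(-0.15) = 0.1725
  C_21 = −[(-0.20)(0.70) − (-0.20)(-0.15)] = 0.1700
  C_22 = (0.70)(0.70) − (-0.20)(-0.15) = 0.4600
  C_23 = −[(0.70)(-0.15) − (-0.20)(-0.15)] = 0.1350
  C_31 = (-0.20)(-0.35) − (-0.20)(1.00) = 0.2700
  C_32 = −[(0.70)(-0.35) − (-0.20)(-0.15)] = 0.2750
  C_33 = (0.70)(1.00) − (-0.20)(-0.15) = 0.6700
det(I−A) = Σ_j (I−A)_1j·C_1j = (0.70)(0.6475) + (-0.20)(0.1575) + (-0.20)(0.1725) = 0.38725
adj(I−A) = Cᵀ =
  [ 0.6475   0.1700   0.2700]
  [ 0.1575   0.4600   0.2750]
  [ 0.1725   0.1350   0.6700]
(I − A)⁻¹ = adj(I−A) / det(I−A) ≈
  [   1.6720     0.4390     0.6972]
  [   0.4067     1.1879     0.7101]
  [   0.4454     0.3486     1.7301]
x = (I − A)⁻¹ d = adj(I−A)·d / det(I−A), with det(I−A) = 0.38725:
  x_1 = (0.6475·575 + 0.1700·75 + 0.2700·375) / 0.38725 = 486.3125 / 0.38725 ≈ 1255.81
  x_2 = (0.1575·575 + 0.4600·75 + 0.2750·375) / 0.38725 = 228.1875 / 0.38725 ≈ 589.25
  x_3 = (0.1725·575 + 0.1350·75 + 0.6700·375) / 0.38725 = 360.5625 / 0.38725 ≈ 931.08

x_1 = 1255.81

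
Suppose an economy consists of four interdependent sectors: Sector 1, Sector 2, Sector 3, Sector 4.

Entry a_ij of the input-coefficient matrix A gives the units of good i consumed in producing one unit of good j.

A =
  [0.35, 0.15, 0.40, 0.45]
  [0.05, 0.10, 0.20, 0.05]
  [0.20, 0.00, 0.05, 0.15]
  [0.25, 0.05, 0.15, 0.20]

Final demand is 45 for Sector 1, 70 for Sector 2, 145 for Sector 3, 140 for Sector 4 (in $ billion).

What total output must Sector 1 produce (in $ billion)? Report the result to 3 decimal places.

x_1 = 670.296

I − A =
  [   0.65    -0.15    -0.40    -0.45]
  [  -0.05     0.90    -0.20    -0.05]
  [  -0.20     0.00     0.95    -0.15]
  [  -0.25    -0.05    -0.15     0.80]
Compute the cofactors C_ij = (−1)^(i+j)·(3×3 minor ij) of I−A; the adjugate is their transpose:
adj(I−A) = Cᵀ =
  [ 0.659875   0.135000   0.377375   0.450375]
  [ 0.089750   0.280000   0.110750   0.088750]
  [ 0.177625   0.039000   0.356125   0.169125]
  [ 0.245125   0.067000   0.191625   0.470625]
det(I−A) = Σ_j (I−A)_1j·C_1j = (0.65)(0.659875) + (-0.15)(0.089750) + (-0.40)(0.177625) + (-0.45)(0.245125) = 0.2341
(I − A)⁻¹ = adj(I−A) / det(I−A) ≈
  [   2.8188     0.5767     1.6120     1.9239]
  [   0.3834     1.1961     0.4731     0.3791]
  [   0.7588     0.1666     1.5213     0.7224]
  [   1.0471     0.2862     0.8186     2.0104]
x = (I − A)⁻¹ d = adj(I−A)·d / det(I−A), with det(I−A) = 0.2341:
  x_1 = (0.659875·45 + 0.135000·70 + 0.377375·145 + 0.450375·140) / 0.2341 = 156.91625 / 0.2341 ≈ 670.296
  x_2 = (0.089750·45 + 0.280000·70 + 0.110750·145 + 0.088750·140) / 0.2341 = 52.1225 / 0.2341 ≈ 222.651
  x_3 = (0.177625·45 + 0.039000·70 + 0.356125·145 + 0.169125·140) / 0.2341 = 86.03875 / 0.2341 ≈ 367.530
  x_4 = (0.245125·45 + 0.067000·70 + 0.191625·145 + 0.470625·140) / 0.2341 = 109.39375 / 0.2341 ≈ 467.295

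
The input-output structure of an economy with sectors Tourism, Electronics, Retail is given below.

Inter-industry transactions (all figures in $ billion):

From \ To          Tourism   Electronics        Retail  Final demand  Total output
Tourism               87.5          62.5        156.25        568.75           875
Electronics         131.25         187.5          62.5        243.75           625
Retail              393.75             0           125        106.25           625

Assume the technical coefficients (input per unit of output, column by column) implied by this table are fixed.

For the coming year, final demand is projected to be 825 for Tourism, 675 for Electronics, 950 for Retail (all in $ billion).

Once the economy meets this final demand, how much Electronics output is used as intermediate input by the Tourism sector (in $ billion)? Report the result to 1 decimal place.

z_21 = 253.9

Technical coefficients a_ij = z_ij / X_j:
  a_11 = 87.5/875 = 0.10, a_21 = 131.25/875 = 0.15, a_31 = 393.75/875 = 0.45
  a_12 = 62.5/625 = 0.10, a_22 = 187.5/625 = 0.30, a_32 = 0/625 = 0.00
  a_13 = 156.25/625 = 0.25, a_23 = 62.5/625 = 0.10, a_33 = 125/625 = 0.20
I − A =
  [   0.90    -0.10    -0.25]
  [  -0.15     0.70    -0.10]
  [  -0.45     0.00     0.80]
Cofactors of I−A, C_ij = (−1)^(i+j)·(minor ij) (rows/columns in the sector order above):
  C_11 = (0.70)(0.80) − (-0.10)(0.00) = 0.5600
  C_12 = −[(-0.15)(0.80) − (-0.10)(-0.45)] = 0.1650
  C_13 = (-0.15)(0.00) − (0.70)(-0.45) = 0.3150
  C_21 = −[(-0.10)(0.80) − (-0.25)(0.00)] = 0.0800
  C_22 = (0.90)(0.80) − (-0.25)(-0.45) = 0.6075
  C_23 = −[(0.90)(0.00) − (-0.10)(-0.45)] = 0.0450
  C_31 = (-0.10)(-0.10) − (-0.25)(0.70) = 0.1850
  C_32 = −[(0.90)(-0.10) − (-0.25)(-0.15)] = 0.1275
  C_33 = (0.90)(0.70) − (-0.10)(-0.15) = 0.6150
det(I−A) = Σ_j (I−A)_1j·C_1j = (0.90)(0.5600) + (-0.10)(0.1650) + (-0.25)(0.3150) = 0.40875
adj(I−A) = Cᵀ =
  [ 0.5600   0.0800   0.1850]
  [ 0.1650   0.6075   0.1275]
  [ 0.3150   0.0450   0.6150]
(I − A)⁻¹ = adj(I−A) / det(I−A) ≈
  [   1.3700     0.1957     0.4526]
  [   0.4037     1.4862     0.3119]
  [   0.7706     0.1101     1.5046]
First solve x = (I − A)⁻¹ d = adj(I−A)·d / det(I−A); in particular x_1 = (0.5600·825 + 0.0800·675 + 0.1850·950) / 0.40875 = 691.75 / 0.40875 ≈ 1692.355.
Intermediate flow from 2 to 1: z_21 = a_21 · x_1 = 0.15 × 691.75 / 0.40875 = 103.7625 / 0.40875 ≈ 253.9.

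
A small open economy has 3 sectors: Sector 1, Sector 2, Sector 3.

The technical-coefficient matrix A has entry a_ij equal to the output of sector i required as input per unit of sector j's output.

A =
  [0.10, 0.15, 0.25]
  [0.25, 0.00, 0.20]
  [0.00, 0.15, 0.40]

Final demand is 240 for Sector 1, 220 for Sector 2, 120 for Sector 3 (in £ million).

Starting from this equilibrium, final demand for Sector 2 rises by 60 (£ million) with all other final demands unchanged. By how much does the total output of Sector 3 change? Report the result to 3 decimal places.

Δx_3 = 16.836

I − A =
  [   0.90    -0.15    -0.25]
  [  -0.25     1.00    -0.20]
  [   0.00    -0.15     0.60]
Cofactors of I−A, C_ij = (−1)^(i+j)·(minor ij) (rows/columns in the sector order above):
  C_11 = (1.00)(0.60) − (-0.20)(-0.15) = 0.5700
  C_12 = −[(-0.25)(0.60) − (-0.20)(0.00)] = 0.1500
  C_13 = (-0.25)(-0.15) − (1.00)(0.00) = 0.0375
  C_21 = −[(-0.15)(0.60) − (-0.25)(-0.15)] = 0.1275
  C_22 = (0.90)(0.60) − (-0.25)(0.00) = 0.5400
  C_23 = −[(0.90)(-0.15) − (-0.15)(0.00)] = 0.1350
  C_31 = (-0.15)(-0.20) − (-0.25)(1.00) = 0.2800
  C_32 = −[(0.90)(-0.20) − (-0.25)(-0.25)] = 0.2425
  C_33 = (0.90)(1.00) − (-0.15)(-0.25) = 0.8625
det(I−A) = Σ_j (I−A)_1j·C_1j = (0.90)(0.5700) + (-0.15)(0.1500) + (-0.25)(0.0375) = 0.481125
adj(I−A) = Cᵀ =
  [ 0.5700   0.1275   0.2800]
  [ 0.1500   0.5400   0.2425]
  [ 0.0375   0.1350   0.8625]
(I − A)⁻¹ = adj(I−A) / det(I−A) ≈
  [   1.1847     0.2650     0.5820]
  [   0.3118     1.1224     0.5040]
  [   0.0779     0.2806     1.7927]
Δx = (I − A)⁻¹ Δd with Δd having +60 in the Sector 2 component and 0 elsewhere.
So Δx_3 = L_32 · (+60), where L_32 = adj(I−A)_32 / det(I−A) = 0.1350 / 0.481125.
Δx_3 = 0.1350 × (+60) / 0.481125 = 8.10 / 0.481125 ≈ 16.836.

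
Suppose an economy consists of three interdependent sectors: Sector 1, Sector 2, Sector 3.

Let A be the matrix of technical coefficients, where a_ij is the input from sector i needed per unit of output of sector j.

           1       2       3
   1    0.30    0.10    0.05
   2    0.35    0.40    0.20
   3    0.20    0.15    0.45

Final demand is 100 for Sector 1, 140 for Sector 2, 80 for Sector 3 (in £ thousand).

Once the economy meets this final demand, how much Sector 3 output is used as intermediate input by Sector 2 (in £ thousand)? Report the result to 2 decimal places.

I − A =
  [   0.70    -0.10    -0.05]
  [  -0.35     0.60    -0.20]
  [  -0.20    -0.15     0.55]
Cofactors of I−A, C_ij = (−1)^(i+j)·(minor ij) (rows/columns in the sector order above):
  C_11 = (0.60)(0.55) − (-0.20)(-0.15) = 0.3000
  C_12 = −[(-0.35)(0.55) − (-0.20)(-0.20)] = 0.2325
  C_13 = (-0.35)(-0.15) − (0.60)(-0.20) = 0.1725
  C_21 = −[(-0.10)(0.55) − (-0.05)(-0.15)] = 0.0625
  C_22 = (0.70)(0.55) − (-0.05)(-0.20) = 0.3750
  C_23 = −[(0.70)(-0.15) − (-0.10)(-0.20)] = 0.1250
  C_31 = (-0.10)(-0.20) − (-0.05)(0.60) = 0.0500
  C_32 = −[(0.70)(-0.20) − (-0.05)(-0.35)] = 0.1575
  C_33 = (0.70)(0.60) − (-0.10)(-0.35) = 0.3850
det(I−A) = Σ_j (I−A)_1j·C_1j = (0.70)(0.3000) + (-0.10)(0.2325) + (-0.05)(0.1725) = 0.178125
adj(I−A) = Cᵀ =
  [ 0.3000   0.0625   0.0500]
  [ 0.2325   0.3750   0.1575]
  [ 0.1725   0.1250   0.3850]
(I − A)⁻¹ = adj(I−A) / det(I−A) ≈
  [   1.6842     0.3509     0.2807]
  [   1.3053     2.1053     0.8842]
  [   0.9684     0.7018     2.1614]
First solve x = (I − A)⁻¹ d = adj(I−A)·d / det(I−A); in particular x_2 = (0.2325·100 + 0.3750·140 + 0.1575·80) / 0.178125 = 88.35 / 0.178125 = 496.0000.
Intermediate flow from 3 to 2: z_32 = a_32 · x_2 = 0.15 × 88.35 / 0.178125 = 13.2525 / 0.178125 = 74.40.

z_32 = 74.40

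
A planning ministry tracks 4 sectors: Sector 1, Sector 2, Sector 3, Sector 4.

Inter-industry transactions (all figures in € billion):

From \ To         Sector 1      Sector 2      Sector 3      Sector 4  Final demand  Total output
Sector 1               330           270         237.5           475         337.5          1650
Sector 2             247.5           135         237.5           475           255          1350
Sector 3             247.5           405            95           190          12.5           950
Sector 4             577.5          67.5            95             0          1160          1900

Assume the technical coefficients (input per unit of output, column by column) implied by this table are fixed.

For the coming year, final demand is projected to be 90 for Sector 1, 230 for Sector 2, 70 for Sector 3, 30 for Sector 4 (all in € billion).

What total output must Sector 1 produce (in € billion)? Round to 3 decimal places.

Technical coefficients a_ij = z_ij / X_j:
  a_11 = 330/1650 = 0.20, a_21 = 247.5/1650 = 0.15, a_31 = 247.5/1650 = 0.15, a_41 = 577.5/1650 = 0.35
  a_12 = 270/1350 = 0.20, a_22 = 135/1350 = 0.10, a_32 = 405/1350 = 0.30, a_42 = 67.5/1350 = 0.05
  a_13 = 237.5/950 = 0.25, a_23 = 237.5/950 = 0.25, a_33 = 95/950 = 0.10, a_43 = 95/950 = 0.10
  a_14 = 475/1900 = 0.25, a_24 = 475/1900 = 0.25, a_34 = 190/1900 = 0.10, a_44 = 0/1900 = 0.00
I − A =
  [   0.80    -0.20    -0.25    -0.25]
  [  -0.15     0.90    -0.25    -0.25]
  [  -0.15    -0.30     0.90    -0.10]
  [  -0.35    -0.05    -0.10     1.00]
Compute the cofactors C_ij = (−1)^(i+j)·(3×3 minor ij) of I−A; the adjugate is their transpose:
adj(I−A) = Cᵀ =
  [ 0.706000   0.273000   0.302500   0.275000]
  [ 0.262250   0.583250   0.261250   0.237500]
  [ 0.236625   0.256625   0.581875   0.181500]
  [ 0.283875   0.150375   0.177125   0.508500]
det(I−A) = Σ_j (I−A)_1j·C_1j = (0.80)(0.706000) + (-0.20)(0.262250) + (-0.25)(0.236625) + (-0.25)(0.283875) = 0.382225
(I − A)⁻¹ = adj(I−A) / det(I−A) ≈
  [   1.8471     0.7142     0.7914     0.7195]
  [   0.6861     1.5259     0.6835     0.6214]
  [   0.6191     0.6714     1.5223     0.4749]
  [   0.7427     0.3934     0.4634     1.3304]
x = (I − A)⁻¹ d = adj(I−A)·d / det(I−A), with det(I−A) = 0.382225:
  x_1 = (0.706000·90 + 0.273000·230 + 0.302500·70 + 0.275000·30) / 0.382225 = 155.755 / 0.382225 ≈ 407.496
  x_2 = (0.262250·90 + 0.583250·230 + 0.261250·70 + 0.237500·30) / 0.382225 = 183.1625 / 0.382225 ≈ 479.201
  x_3 = (0.236625·90 + 0.256625·230 + 0.581875·70 + 0.181500·30) / 0.382225 = 126.49625 / 0.382225 ≈ 330.947
  x_4 = (0.283875·90 + 0.150375·230 + 0.177125·70 + 0.508500·30) / 0.382225 = 87.78875 / 0.382225 ≈ 229.678

x_1 = 407.496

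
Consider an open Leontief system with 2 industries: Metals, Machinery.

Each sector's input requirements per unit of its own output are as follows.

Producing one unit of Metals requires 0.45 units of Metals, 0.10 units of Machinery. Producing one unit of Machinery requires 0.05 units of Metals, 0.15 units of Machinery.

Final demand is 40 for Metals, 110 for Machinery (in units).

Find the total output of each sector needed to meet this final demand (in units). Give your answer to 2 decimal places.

x_1 = 85.41, x_2 = 139.46

I − A =
  [   0.55    -0.05]
  [  -0.10     0.85]
det(I−A) = (0.55)(0.85) − (-0.05)(-0.10) = 0.4625
adj(I−A) = [[0.85, 0.05], [0.10, 0.55]]
(I − A)⁻¹ = adj(I−A) / det(I−A) ≈
  [   1.8378     0.1081]
  [   0.2162     1.1892]
x = (I − A)⁻¹ d = adj(I−A)·d / det(I−A), with det(I−A) = 0.4625:
  x_1 = (0.85·40 + 0.05·110) / 0.4625 = 39.50 / 0.4625 ≈ 85.41
  x_2 = (0.10·40 + 0.55·110) / 0.4625 = 64.50 / 0.4625 ≈ 139.46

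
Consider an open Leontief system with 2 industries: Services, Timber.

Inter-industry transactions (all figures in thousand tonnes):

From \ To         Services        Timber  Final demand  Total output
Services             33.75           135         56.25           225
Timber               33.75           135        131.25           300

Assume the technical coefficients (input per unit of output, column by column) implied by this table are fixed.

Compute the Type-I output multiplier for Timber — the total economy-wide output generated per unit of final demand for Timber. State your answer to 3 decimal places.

Technical coefficients a_ij = z_ij / X_j:
  a_11 = 33.75/225 = 0.15, a_21 = 33.75/225 = 0.15
  a_12 = 135/300 = 0.45, a_22 = 135/300 = 0.45
I − A =
  [   0.85    -0.45]
  [  -0.15     0.55]
det(I−A) = (0.85)(0.55) − (-0.45)(-0.15) = 0.4000
adj(I−A) = [[0.55, 0.45], [0.15, 0.85]]
(I − A)⁻¹ = adj(I−A) / det(I−A) ≈
  [   1.3750     1.1250]
  [   0.3750     2.1250]
The output multiplier for sector j is the column-j sum of the Leontief inverse (I − A)⁻¹ = adj(I−A) / det(I−A).
Column 2 of adj(I−A): (0.45, 0.85); det(I−A) = 0.4000.
m_2 = (0.45 + 0.85) / 0.4000 = 1.30 / 0.4000 = 3.250.

m_2 = 3.250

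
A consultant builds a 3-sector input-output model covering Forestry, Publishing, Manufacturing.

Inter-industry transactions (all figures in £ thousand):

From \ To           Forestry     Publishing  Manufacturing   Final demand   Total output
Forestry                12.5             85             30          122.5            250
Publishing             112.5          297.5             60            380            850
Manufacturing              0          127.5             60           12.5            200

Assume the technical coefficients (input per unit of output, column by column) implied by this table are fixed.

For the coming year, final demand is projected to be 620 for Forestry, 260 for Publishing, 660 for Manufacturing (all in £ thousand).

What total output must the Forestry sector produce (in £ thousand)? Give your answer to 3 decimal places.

Technical coefficients a_ij = z_ij / X_j:
  a_11 = 12.5/250 = 0.05, a_21 = 112.5/250 = 0.45, a_31 = 0/250 = 0.00
  a_12 = 85/850 = 0.10, a_22 = 297.5/850 = 0.35, a_32 = 127.5/850 = 0.15
  a_13 = 30/200 = 0.15, a_23 = 60/200 = 0.30, a_33 = 60/200 = 0.30
I − A =
  [   0.95    -0.10    -0.15]
  [  -0.45     0.65    -0.30]
  [   0.00    -0.15     0.70]
Cofactors of I−A, C_ij = (−1)^(i+j)·(minor ij) (rows/columns in the sector order above):
  C_11 = (0.65)(0.70) − (-0.30)(-0.15) = 0.4100
  C_12 = −[(-0.45)(0.70) − (-0.30)(0.00)] = 0.3150
  C_13 = (-0.45)(-0.15) − (0.65)(0.00) = 0.0675
  C_21 = −[(-0.10)(0.70) − (-0.15)(-0.15)] = 0.0925
  C_22 = (0.95)(0.70) − (-0.15)(0.00) = 0.6650
  C_23 = −[(0.95)(-0.15) − (-0.10)(0.00)] = 0.1425
  C_31 = (-0.10)(-0.30) − (-0.15)(0.65) = 0.1275
  C_32 = −[(0.95)(-0.30) − (-0.15)(-0.45)] = 0.3525
  C_33 = (0.95)(0.65) − (-0.10)(-0.45) = 0.5725
det(I−A) = Σ_j (I−A)_1j·C_1j = (0.95)(0.4100) + (-0.10)(0.3150) + (-0.15)(0.0675) = 0.347875
adj(I−A) = Cᵀ =
  [ 0.4100   0.0925   0.1275]
  [ 0.3150   0.6650   0.3525]
  [ 0.0675   0.1425   0.5725]
(I − A)⁻¹ = adj(I−A) / det(I−A) ≈
  [   1.1786     0.2659     0.3665]
  [   0.9055     1.9116     1.0133]
  [   0.1940     0.4096     1.6457]
x = (I − A)⁻¹ d = adj(I−A)·d / det(I−A), with det(I−A) = 0.347875:
  x_1 = (0.4100·620 + 0.0925·260 + 0.1275·660) / 0.347875 = 362.40 / 0.347875 ≈ 1041.754
  x_2 = (0.3150·620 + 0.6650·260 + 0.3525·660) / 0.347875 = 600.85 / 0.347875 ≈ 1727.201
  x_3 = (0.0675·620 + 0.1425·260 + 0.5725·660) / 0.347875 = 456.75 / 0.347875 ≈ 1312.972

x_1 = 1041.754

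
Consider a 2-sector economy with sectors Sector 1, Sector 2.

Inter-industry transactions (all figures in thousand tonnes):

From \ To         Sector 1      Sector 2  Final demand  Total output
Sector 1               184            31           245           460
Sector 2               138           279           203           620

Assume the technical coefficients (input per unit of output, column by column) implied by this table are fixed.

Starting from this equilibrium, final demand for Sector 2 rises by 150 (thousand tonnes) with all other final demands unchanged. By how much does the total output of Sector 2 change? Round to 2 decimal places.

Δx_2 = 285.71

Technical coefficients a_ij = z_ij / X_j:
  a_11 = 184/460 = 0.40, a_21 = 138/460 = 0.30
  a_12 = 31/620 = 0.05, a_22 = 279/620 = 0.45
I − A =
  [   0.60    -0.05]
  [  -0.30     0.55]
det(I−A) = (0.60)(0.55) − (-0.05)(-0.30) = 0.3150
adj(I−A) = [[0.55, 0.05], [0.30, 0.60]]
(I − A)⁻¹ = adj(I−A) / det(I−A) ≈
  [   1.7460     0.1587]
  [   0.9524     1.9048]
Δx = (I − A)⁻¹ Δd with Δd having +150 in the Sector 2 component and 0 elsewhere.
So Δx_2 = L_22 · (+150), where L_22 = adj(I−A)_22 / det(I−A) = 0.60 / 0.3150.
Δx_2 = 0.60 × (+150) / 0.3150 = 90.00 / 0.3150 ≈ 285.71.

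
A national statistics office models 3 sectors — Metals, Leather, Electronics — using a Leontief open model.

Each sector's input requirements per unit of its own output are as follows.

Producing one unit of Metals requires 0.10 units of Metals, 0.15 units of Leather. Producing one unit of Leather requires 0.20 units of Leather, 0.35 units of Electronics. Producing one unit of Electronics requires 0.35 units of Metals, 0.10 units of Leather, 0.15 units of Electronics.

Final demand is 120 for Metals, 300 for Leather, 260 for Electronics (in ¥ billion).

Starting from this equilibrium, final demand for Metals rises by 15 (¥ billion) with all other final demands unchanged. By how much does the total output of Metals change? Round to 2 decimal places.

I − A =
  [   0.90     0.00    -0.35]
  [  -0.15     0.80    -0.10]
  [   0.00    -0.35     0.85]
Cofactors of I−A, C_ij = (−1)^(i+j)·(minor ij) (rows/columns in the sector order above):
  C_11 = (0.80)(0.85) − (-0.10)(-0.35) = 0.6450
  C_12 = −[(-0.15)(0.85) − (-0.10)(0.00)] = 0.1275
  C_13 = (-0.15)(-0.35) − (0.80)(0.00) = 0.0525
  C_21 = −[(0.00)(0.85) − (-0.35)(-0.35)] = 0.1225
  C_22 = (0.90)(0.85) − (-0.35)(0.00) = 0.7650
  C_23 = −[(0.90)(-0.35) − (0.00)(0.00)] = 0.3150
  C_31 = (0.00)(-0.10) − (-0.35)(0.80) = 0.2800
  C_32 = −[(0.90)(-0.10) − (-0.35)(-0.15)] = 0.1425
  C_33 = (0.90)(0.80) − (0.00)(-0.15) = 0.7200
det(I−A) = Σ_j (I−A)_1j·C_1j = (0.90)(0.6450) + (0.00)(0.1275) + (-0.35)(0.0525) = 0.562125
adj(I−A) = Cᵀ =
  [ 0.6450   0.1225   0.2800]
  [ 0.1275   0.7650   0.1425]
  [ 0.0525   0.3150   0.7200]
(I − A)⁻¹ = adj(I−A) / det(I−A) ≈
  [   1.1474     0.2179     0.4981]
  [   0.2268     1.3609     0.2535]
  [   0.0934     0.5604     1.2809]
Δx = (I − A)⁻¹ Δd with Δd having +15 in the Metals component and 0 elsewhere.
So Δx_M = L_MM · (+15), where L_MM = adj(I−A)_MM / det(I−A) = 0.6450 / 0.562125.
Δx_M = 0.6450 × (+15) / 0.562125 = 9.675 / 0.562125 ≈ 17.21.

Δx_M = 17.21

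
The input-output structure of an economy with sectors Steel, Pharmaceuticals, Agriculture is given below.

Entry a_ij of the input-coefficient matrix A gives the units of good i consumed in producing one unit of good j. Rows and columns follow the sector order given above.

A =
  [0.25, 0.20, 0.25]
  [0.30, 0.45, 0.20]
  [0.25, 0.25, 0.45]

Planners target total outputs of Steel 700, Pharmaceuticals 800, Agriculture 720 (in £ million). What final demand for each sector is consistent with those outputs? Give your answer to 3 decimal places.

I − A =
  [   0.75    -0.20    -0.25]
  [  -0.30     0.55    -0.20]
  [  -0.25    -0.25     0.55]
d = (I − A) x:
  d_S = (+0.75)·700 + (-0.20)·800 + (-0.25)·720 = 185.000
  d_P = (-0.30)·700 + (+0.55)·800 + (-0.20)·720 = 86.000
  d_A = (-0.25)·700 + (-0.25)·800 + (+0.55)·720 = 21.000

d_S = 185.000, d_P = 86.000, d_A = 21.000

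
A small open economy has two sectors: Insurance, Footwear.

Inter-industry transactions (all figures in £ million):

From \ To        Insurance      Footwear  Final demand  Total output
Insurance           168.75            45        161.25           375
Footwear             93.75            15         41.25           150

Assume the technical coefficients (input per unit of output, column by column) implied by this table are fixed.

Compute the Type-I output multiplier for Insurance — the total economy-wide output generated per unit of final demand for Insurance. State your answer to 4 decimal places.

m_1 = 2.7381

Technical coefficients a_ij = z_ij / X_j:
  a_11 = 168.75/375 = 0.45, a_21 = 93.75/375 = 0.25
  a_12 = 45/150 = 0.30, a_22 = 15/150 = 0.10
I − A =
  [   0.55    -0.30]
  [  -0.25     0.90]
det(I−A) = (0.55)(0.90) − (-0.30)(-0.25) = 0.4200
adj(I−A) = [[0.90, 0.30], [0.25, 0.55]]
(I − A)⁻¹ = adj(I−A) / det(I−A) ≈
  [   2.14286     0.71429]
  [   0.59524     1.30952]
The output multiplier for sector j is the column-j sum of the Leontief inverse (I − A)⁻¹ = adj(I−A) / det(I−A).
Column 1 of adj(I−A): (0.90, 0.25); det(I−A) = 0.4200.
m_1 = (0.90 + 0.25) / 0.4200 = 1.15 / 0.4200 ≈ 2.7381.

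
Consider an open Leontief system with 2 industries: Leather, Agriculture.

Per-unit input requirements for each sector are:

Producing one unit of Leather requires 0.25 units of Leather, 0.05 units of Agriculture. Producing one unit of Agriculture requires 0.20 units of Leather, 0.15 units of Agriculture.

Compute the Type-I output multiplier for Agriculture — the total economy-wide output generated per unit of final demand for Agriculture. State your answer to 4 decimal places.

m_2 = 1.5139

I − A =
  [   0.75    -0.20]
  [  -0.05     0.85]
det(I−A) = (0.75)(0.85) − (-0.20)(-0.05) = 0.6275
adj(I−A) = [[0.85, 0.20], [0.05, 0.75]]
(I − A)⁻¹ = adj(I−A) / det(I−A) ≈
  [   1.35458     0.31873]
  [   0.07968     1.19522]
The output multiplier for sector j is the column-j sum of the Leontief inverse (I − A)⁻¹ = adj(I−A) / det(I−A).
Column 2 of adj(I−A): (0.20, 0.75); det(I−A) = 0.6275.
m_2 = (0.20 + 0.75) / 0.6275 = 0.95 / 0.6275 ≈ 1.5139.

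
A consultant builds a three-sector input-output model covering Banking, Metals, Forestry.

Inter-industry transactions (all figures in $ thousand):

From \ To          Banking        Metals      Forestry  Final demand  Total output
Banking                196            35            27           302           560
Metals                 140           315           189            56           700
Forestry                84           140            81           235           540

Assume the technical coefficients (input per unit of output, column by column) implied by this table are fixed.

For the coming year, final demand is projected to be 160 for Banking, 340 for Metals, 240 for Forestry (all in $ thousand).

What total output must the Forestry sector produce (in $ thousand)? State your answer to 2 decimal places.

x_F = 632.08

Technical coefficients a_ij = z_ij / X_j:
  a_BB = 196/560 = 0.35, a_MB = 140/560 = 0.25, a_FB = 84/560 = 0.15
  a_BM = 35/700 = 0.05, a_MM = 315/700 = 0.45, a_FM = 140/700 = 0.20
  a_BF = 27/540 = 0.05, a_MF = 189/540 = 0.35, a_FF = 81/540 = 0.15
I − A =
  [   0.65    -0.05    -0.05]
  [  -0.25     0.55    -0.35]
  [  -0.15    -0.20     0.85]
Cofactors of I−A, C_ij = (−1)^(i+j)·(minor ij) (rows/columns in the sector order above):
  C_11 = (0.55)(0.85) − (-0.35)(-0.20) = 0.3975
  C_12 = −[(-0.25)(0.85) − (-0.35)(-0.15)] = 0.2650
  C_13 = (-0.25)(-0.20) − (0.55)(-0.15) = 0.1325
  C_21 = −[(-0.05)(0.85) − (-0.05)(-0.20)] = 0.0525
  C_22 = (0.65)(0.85) − (-0.05)(-0.15) = 0.5450
  C_23 = −[(0.65)(-0.20) − (-0.05)(-0.15)] = 0.1375
  C_31 = (-0.05)(-0.35) − (-0.05)(0.55) = 0.0450
  C_32 = −[(0.65)(-0.35) − (-0.05)(-0.25)] = 0.2400
  C_33 = (0.65)(0.55) − (-0.05)(-0.25) = 0.3450
det(I−A) = Σ_j (I−A)_1j·C_1j = (0.65)(0.3975) + (-0.05)(0.2650) + (-0.05)(0.1325) = 0.2385
adj(I−A) = Cᵀ =
  [ 0.3975   0.0525   0.0450]
  [ 0.2650   0.5450   0.2400]
  [ 0.1325   0.1375   0.3450]
(I − A)⁻¹ = adj(I−A) / det(I−A) ≈
  [   1.6667     0.2201     0.1887]
  [   1.1111     2.2851     1.0063]
  [   0.5556     0.5765     1.4465]
x = (I − A)⁻¹ d = adj(I−A)·d / det(I−A), with det(I−A) = 0.2385:
  x_B = (0.3975·160 + 0.0525·340 + 0.0450·240) / 0.2385 = 92.25 / 0.2385 ≈ 386.79
  x_M = (0.2650·160 + 0.5450·340 + 0.2400·240) / 0.2385 = 285.30 / 0.2385 ≈ 1196.23
  x_F = (0.1325·160 + 0.1375·340 + 0.3450·240) / 0.2385 = 150.75 / 0.2385 ≈ 632.08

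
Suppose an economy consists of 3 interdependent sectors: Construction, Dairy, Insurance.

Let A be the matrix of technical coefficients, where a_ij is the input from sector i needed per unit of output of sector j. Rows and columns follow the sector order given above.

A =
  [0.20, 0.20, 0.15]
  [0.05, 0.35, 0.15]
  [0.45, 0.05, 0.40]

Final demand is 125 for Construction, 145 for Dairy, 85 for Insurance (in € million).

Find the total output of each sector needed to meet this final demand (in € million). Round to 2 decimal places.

x_1 = 318.42, x_2 = 341.95, x_3 = 408.98

I − A =
  [   0.80    -0.20    -0.15]
  [  -0.05     0.65    -0.15]
  [  -0.45    -0.05     0.60]
Cofactors of I−A, C_ij = (−1)^(i+j)·(minor ij) (rows/columns in the sector order above):
  C_11 = (0.65)(0.60) − (-0.15)(-0.05) = 0.3825
  C_12 = −[(-0.05)(0.60) − (-0.15)(-0.45)] = 0.0975
  C_13 = (-0.05)(-0.05) − (0.65)(-0.45) = 0.2950
  C_21 = −[(-0.20)(0.60) − (-0.15)(-0.05)] = 0.1275
  C_22 = (0.80)(0.60) − (-0.15)(-0.45) = 0.4125
  C_23 = −[(0.80)(-0.05) − (-0.20)(-0.45)] = 0.1300
  C_31 = (-0.20)(-0.15) − (-0.15)(0.65) = 0.1275
  C_32 = −[(0.80)(-0.15) − (-0.15)(-0.05)] = 0.1275
  C_33 = (0.80)(0.65) − (-0.20)(-0.05) = 0.5100
det(I−A) = Σ_j (I−A)_1j·C_1j = (0.80)(0.3825) + (-0.20)(0.0975) + (-0.15)(0.2950) = 0.24225
adj(I−A) = Cᵀ =
  [ 0.3825   0.1275   0.1275]
  [ 0.0975   0.4125   0.1275]
  [ 0.2950   0.1300   0.5100]
(I − A)⁻¹ = adj(I−A) / det(I−A) ≈
  [   1.5789     0.5263     0.5263]
  [   0.4025     1.7028     0.5263]
  [   1.2178     0.5366     2.1053]
x = (I − A)⁻¹ d = adj(I−A)·d / det(I−A), with det(I−A) = 0.24225:
  x_1 = (0.3825·125 + 0.1275·145 + 0.1275·85) / 0.24225 = 77.1375 / 0.24225 ≈ 318.42
  x_2 = (0.0975·125 + 0.4125·145 + 0.1275·85) / 0.24225 = 82.8375 / 0.24225 ≈ 341.95
  x_3 = (0.2950·125 + 0.1300·145 + 0.5100·85) / 0.24225 = 99.075 / 0.24225 ≈ 408.98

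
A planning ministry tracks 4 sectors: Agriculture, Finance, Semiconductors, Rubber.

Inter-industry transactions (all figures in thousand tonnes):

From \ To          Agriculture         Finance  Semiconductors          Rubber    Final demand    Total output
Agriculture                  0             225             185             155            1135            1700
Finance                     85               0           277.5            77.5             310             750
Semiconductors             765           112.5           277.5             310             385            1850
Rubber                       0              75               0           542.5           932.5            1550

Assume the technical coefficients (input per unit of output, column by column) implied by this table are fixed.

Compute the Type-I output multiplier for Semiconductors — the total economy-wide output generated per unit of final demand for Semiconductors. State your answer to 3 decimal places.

Technical coefficients a_ij = z_ij / X_j:
  a_11 = 0/1700 = 0.00, a_21 = 85/1700 = 0.05, a_31 = 765/1700 = 0.45, a_41 = 0/1700 = 0.00
  a_12 = 225/750 = 0.30, a_22 = 0/750 = 0.00, a_32 = 112.5/750 = 0.15, a_42 = 75/750 = 0.10
  a_13 = 185/1850 = 0.10, a_23 = 277.5/1850 = 0.15, a_33 = 277.5/1850 = 0.15, a_43 = 0/1850 = 0.00
  a_14 = 155/1550 = 0.10, a_24 = 77.5/1550 = 0.05, a_34 = 310/1550 = 0.20, a_44 = 542.5/1550 = 0.35
I − A =
  [   1.00    -0.30    -0.10    -0.10]
  [  -0.05     1.00    -0.15    -0.05]
  [  -0.45    -0.15     0.85    -0.20]
  [   0.00    -0.10     0.00     0.65]
Compute the cofactors C_ij = (−1)^(i+j)·(3×3 minor ij) of I−A; the adjugate is their transpose:
adj(I−A) = Cᵀ =
  [ 0.530625   0.186000   0.095250   0.125250]
  [ 0.071500   0.523250   0.100750   0.082250]
  [ 0.296125   0.209750   0.634750   0.257000]
  [ 0.011000   0.080500   0.015500   0.748750]
det(I−A) = Σ_j (I−A)_1j·C_1j = (1.00)(0.530625) + (-0.30)(0.071500) + (-0.10)(0.296125) + (-0.10)(0.011000) = 0.4784625
(I − A)⁻¹ = adj(I−A) / det(I−A) ≈
  [   1.1090     0.3887     0.1991     0.2618]
  [   0.1494     1.0936     0.2106     0.1719]
  [   0.6189     0.4384     1.3266     0.5371]
  [   0.0230     0.1682     0.0324     1.5649]
The output multiplier for sector j is the column-j sum of the Leontief inverse (I − A)⁻¹ = adj(I−A) / det(I−A).
Column 3 of adj(I−A): (0.095250, 0.100750, 0.634750, 0.015500); det(I−A) = 0.4784625.
m_3 = (0.095250 + 0.100750 + 0.634750 + 0.015500) / 0.4784625 = 0.84625 / 0.4784625 ≈ 1.769.

m_3 = 1.769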